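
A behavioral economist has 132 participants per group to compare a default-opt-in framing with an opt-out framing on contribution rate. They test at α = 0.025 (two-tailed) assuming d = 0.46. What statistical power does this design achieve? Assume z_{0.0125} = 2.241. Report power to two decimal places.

For two equal groups, power = Φ(d·√(n/2) − z_{α/2}).
d·√(n/2) = 0.46 × √(132/2) = 0.46 × 8.124 = 3.737.
z_β = 3.737 − 2.241 = 1.496.
Power = Φ(1.496) = 0.933.

power ≈ 0.93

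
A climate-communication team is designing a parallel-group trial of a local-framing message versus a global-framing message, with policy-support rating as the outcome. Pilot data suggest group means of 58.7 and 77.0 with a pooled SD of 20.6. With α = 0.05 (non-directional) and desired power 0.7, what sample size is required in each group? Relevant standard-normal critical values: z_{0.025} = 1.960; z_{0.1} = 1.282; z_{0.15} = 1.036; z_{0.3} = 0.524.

n = 16 per group

Cohen's d = |M₁ − M₂| / SD_pooled = |58.7 − 77.0| / 20.6 = 18.3 / 20.6 = 0.888.
For two independent groups with equal n: n = 2·((z_{α/2} + z_β) / d)².
z_{α/2} + z_β = 1.960 + 0.524 = 2.484.
n = 2 × (2.484 / 0.888)² = 2 × 2.797² = 2 × 7.82 = 15.6.
Round up to the next whole participant.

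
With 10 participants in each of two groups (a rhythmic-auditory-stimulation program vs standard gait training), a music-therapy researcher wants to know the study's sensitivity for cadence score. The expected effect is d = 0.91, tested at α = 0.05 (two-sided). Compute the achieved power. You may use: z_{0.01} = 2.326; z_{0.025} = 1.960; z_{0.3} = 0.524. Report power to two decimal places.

power ≈ 0.53

For two equal groups, power = Φ(d·√(n/2) − z_{α/2}).
d·√(n/2) = 0.91 × √(10/2) = 0.91 × 2.236 = 2.035.
z_β = 2.035 − 1.960 = 0.075.
Power = Φ(0.075) = 0.530.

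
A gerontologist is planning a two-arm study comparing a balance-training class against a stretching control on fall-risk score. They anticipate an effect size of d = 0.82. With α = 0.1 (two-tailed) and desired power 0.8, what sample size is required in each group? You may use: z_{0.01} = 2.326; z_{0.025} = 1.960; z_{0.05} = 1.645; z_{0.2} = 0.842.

n = 19 per group

For two independent groups with equal n: n = 2·((z_{α/2} + z_β) / d)².
z_{α/2} + z_β = 1.645 + 0.842 = 2.487.
n = 2 × (2.487 / 0.82)² = 2 × 3.033² = 2 × 9.20 = 18.4.
Round up to the next whole participant.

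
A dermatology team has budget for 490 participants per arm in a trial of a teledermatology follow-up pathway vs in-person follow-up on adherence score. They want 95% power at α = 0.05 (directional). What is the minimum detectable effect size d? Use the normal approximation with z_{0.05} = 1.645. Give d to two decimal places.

d_min ≈ 0.21

For two independent groups of n = 490 each: d_min = (z_{α} + z_β)·√(2/n).
z-sum = 1.645 + 1.645 = 3.290.
d_min = 3.290 × √(2/490) = 3.290 × 0.0639 = 0.210.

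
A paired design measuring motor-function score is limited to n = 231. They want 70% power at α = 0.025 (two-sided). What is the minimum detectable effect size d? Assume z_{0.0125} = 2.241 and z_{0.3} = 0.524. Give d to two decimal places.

d_min ≈ 0.18

For a single sample (or paired design) of n = 231: d_min = (z_{α/2} + z_β)/√n.
z-sum = 2.241 + 0.524 = 2.765.
d_min = 2.765 / √231 = 2.765 / 15.199 = 0.182.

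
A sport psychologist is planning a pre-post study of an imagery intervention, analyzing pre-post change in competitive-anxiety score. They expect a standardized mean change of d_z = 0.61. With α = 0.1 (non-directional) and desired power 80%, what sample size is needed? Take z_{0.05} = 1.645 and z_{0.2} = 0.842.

For a paired (one-sample on differences) test: n = ((z_{α/2} + z_β) / d)².
z_{α/2} + z_β = 1.645 + 0.842 = 2.487.
n = (2.487 / 0.61)² = 4.077² = 16.62.
Round up.

n = 17 pairs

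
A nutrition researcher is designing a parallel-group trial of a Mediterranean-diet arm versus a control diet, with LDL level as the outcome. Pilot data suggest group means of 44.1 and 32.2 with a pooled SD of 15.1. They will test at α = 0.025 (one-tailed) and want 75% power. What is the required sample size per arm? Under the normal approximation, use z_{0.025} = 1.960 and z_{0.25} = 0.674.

Cohen's d = |M₁ − M₂| / SD_pooled = |44.1 − 32.2| / 15.1 = 11.9 / 15.1 = 0.788.
For two independent groups with equal n: n = 2·((z_{α} + z_β) / d)².
z_{α} + z_β = 1.960 + 0.674 = 2.634.
n = 2 × (2.634 / 0.788)² = 2 × 3.343² = 2 × 11.17 = 22.3.
Round up to the next whole participant.

n = 23 per group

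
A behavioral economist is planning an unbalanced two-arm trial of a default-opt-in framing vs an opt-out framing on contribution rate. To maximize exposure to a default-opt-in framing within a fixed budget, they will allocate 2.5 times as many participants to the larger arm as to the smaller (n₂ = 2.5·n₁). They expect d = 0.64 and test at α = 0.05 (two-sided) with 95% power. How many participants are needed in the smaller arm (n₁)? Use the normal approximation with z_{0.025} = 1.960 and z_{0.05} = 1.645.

n₁ = 45

With allocation ratio k = n₂/n₁ = 2.5, Var(x̄₁−x̄₂) = σ²(1/n₁ + 1/(k·n₁)) = σ²·(k+1)/(k·n₁).
So n₁ = (1 + 1/k)·((z_{α/2} + z_β)/d)² = 1.400 × (3.605/0.64)².
n₁ = 1.400 × 31.73 = 44.4.
Round up: n₁ = 45, giving n₂ = ⌈2.5 × 45⌉ = ⌈112.5⌉ = 113.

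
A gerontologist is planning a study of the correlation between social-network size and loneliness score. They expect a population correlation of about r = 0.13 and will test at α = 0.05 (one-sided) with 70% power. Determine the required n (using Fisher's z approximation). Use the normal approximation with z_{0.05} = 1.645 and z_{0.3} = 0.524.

n = 279

Fisher's z: C = ½·ln((1+r)/(1−r)) = ½·ln(1.2989) = 0.1307.
n = ((z_{α} + z_β)/C)² + 3.
(1.645 + 0.524) / 0.1307 = 2.169 / 0.1307 = 16.595.
n = 16.595² + 3 = 275.40 + 3 = 278.4.
Round up.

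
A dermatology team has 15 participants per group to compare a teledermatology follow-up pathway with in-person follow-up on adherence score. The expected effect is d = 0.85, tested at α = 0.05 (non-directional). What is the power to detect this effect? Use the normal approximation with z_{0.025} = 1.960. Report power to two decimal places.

For two equal groups, power = Φ(d·√(n/2) − z_{α/2}).
d·√(n/2) = 0.85 × √(15/2) = 0.85 × 2.739 = 2.328.
z_β = 2.328 − 1.960 = 0.368.
Power = Φ(0.368) = 0.643.

power ≈ 0.64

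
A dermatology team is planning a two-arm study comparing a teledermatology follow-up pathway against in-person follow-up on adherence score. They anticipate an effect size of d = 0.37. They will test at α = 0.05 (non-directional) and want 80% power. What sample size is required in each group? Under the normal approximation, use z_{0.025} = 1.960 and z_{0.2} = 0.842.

For two independent groups with equal n: n = 2·((z_{α/2} + z_β) / d)².
z_{α/2} + z_β = 1.960 + 0.842 = 2.802.
n = 2 × (2.802 / 0.37)² = 2 × 7.573² = 2 × 57.35 = 114.7.
Round up to the next whole participant.

n = 115 per group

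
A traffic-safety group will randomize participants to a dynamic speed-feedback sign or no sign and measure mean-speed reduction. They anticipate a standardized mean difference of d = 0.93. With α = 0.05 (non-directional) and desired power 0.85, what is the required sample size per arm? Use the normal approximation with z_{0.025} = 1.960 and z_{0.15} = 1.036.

For two independent groups with equal n: n = 2·((z_{α/2} + z_β) / d)².
z_{α/2} + z_β = 1.960 + 1.036 = 2.996.
n = 2 × (2.996 / 0.93)² = 2 × 3.222² = 2 × 10.38 = 20.8.
Round up to the next whole participant.

n = 21 per group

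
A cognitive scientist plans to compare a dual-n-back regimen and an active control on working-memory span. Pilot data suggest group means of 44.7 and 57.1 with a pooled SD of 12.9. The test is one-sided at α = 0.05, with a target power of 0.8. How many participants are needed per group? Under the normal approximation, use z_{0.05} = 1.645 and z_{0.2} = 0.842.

n = 14 per group

Cohen's d = |M₁ − M₂| / SD_pooled = |44.7 − 57.1| / 12.9 = 12.4 / 12.9 = 0.961.
For two independent groups with equal n: n = 2·((z_{α} + z_β) / d)².
z_{α} + z_β = 1.645 + 0.842 = 2.487.
n = 2 × (2.487 / 0.961)² = 2 × 2.588² = 2 × 6.70 = 13.4.
Round up to the next whole participant.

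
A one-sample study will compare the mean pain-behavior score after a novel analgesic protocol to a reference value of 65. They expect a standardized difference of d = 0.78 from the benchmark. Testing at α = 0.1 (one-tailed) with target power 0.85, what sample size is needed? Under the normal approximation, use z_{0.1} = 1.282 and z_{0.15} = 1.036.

For a one-sample test: n = ((z_{α} + z_β) / d)².
z_{α} + z_β = 1.282 + 1.036 = 2.318.
n = (2.318 / 0.78)² = 2.972² = 8.83.
Round up.

n = 9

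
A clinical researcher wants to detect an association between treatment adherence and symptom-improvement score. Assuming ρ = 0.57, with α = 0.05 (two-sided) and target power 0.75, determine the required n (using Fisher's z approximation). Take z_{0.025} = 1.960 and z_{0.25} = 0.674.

Fisher's z: C = ½·ln((1+r)/(1−r)) = ½·ln(3.6512) = 0.6475.
n = ((z_{α/2} + z_β)/C)² + 3.
(1.960 + 0.674) / 0.6475 = 2.634 / 0.6475 = 4.068.
n = 4.068² + 3 = 16.55 + 3 = 19.5.
Round up.

n = 20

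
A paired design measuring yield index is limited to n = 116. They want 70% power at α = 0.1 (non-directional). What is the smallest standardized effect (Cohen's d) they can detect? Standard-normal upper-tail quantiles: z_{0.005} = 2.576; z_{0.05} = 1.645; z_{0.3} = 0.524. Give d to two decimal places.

For a single sample (or paired design) of n = 116: d_min = (z_{α/2} + z_β)/√n.
z-sum = 1.645 + 0.524 = 2.169.
d_min = 2.169 / √116 = 2.169 / 10.770 = 0.201.

d_min ≈ 0.20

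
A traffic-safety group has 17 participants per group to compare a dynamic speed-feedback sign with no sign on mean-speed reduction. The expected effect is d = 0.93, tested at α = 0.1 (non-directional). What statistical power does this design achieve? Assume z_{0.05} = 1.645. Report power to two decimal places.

power ≈ 0.86

For two equal groups, power = Φ(d·√(n/2) − z_{α/2}).
d·√(n/2) = 0.93 × √(17/2) = 0.93 × 2.915 = 2.711.
z_β = 2.711 − 1.645 = 1.066.
Power = Φ(1.066) = 0.857.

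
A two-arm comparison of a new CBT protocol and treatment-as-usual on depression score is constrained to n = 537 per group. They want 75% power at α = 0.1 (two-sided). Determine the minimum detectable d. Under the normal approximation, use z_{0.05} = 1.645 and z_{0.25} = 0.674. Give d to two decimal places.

d_min ≈ 0.14

For two independent groups of n = 537 each: d_min = (z_{α/2} + z_β)·√(2/n).
z-sum = 1.645 + 0.674 = 2.319.
d_min = 2.319 × √(2/537) = 2.319 × 0.0610 = 0.142.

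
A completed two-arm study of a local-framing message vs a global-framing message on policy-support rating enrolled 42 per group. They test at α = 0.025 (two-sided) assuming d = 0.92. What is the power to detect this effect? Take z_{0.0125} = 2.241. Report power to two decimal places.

power ≈ 0.98

For two equal groups, power = Φ(d·√(n/2) − z_{α/2}).
d·√(n/2) = 0.92 × √(42/2) = 0.92 × 4.583 = 4.216.
z_β = 4.216 − 2.241 = 1.975.
Power = Φ(1.975) = 0.976.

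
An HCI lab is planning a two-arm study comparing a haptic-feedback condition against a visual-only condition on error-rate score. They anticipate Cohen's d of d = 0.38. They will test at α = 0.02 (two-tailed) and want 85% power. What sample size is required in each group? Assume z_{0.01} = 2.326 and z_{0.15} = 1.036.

For two independent groups with equal n: n = 2·((z_{α/2} + z_β) / d)².
z_{α/2} + z_β = 2.326 + 1.036 = 3.362.
n = 2 × (3.362 / 0.38)² = 2 × 8.847² = 2 × 78.28 = 156.6.
Round up to the next whole participant.

n = 157 per group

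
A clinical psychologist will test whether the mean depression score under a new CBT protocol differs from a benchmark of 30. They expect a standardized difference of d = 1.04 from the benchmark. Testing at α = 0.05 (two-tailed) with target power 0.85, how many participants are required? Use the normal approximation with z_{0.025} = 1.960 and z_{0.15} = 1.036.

n = 9

For a one-sample test: n = ((z_{α/2} + z_β) / d)².
z_{α/2} + z_β = 1.960 + 1.036 = 2.996.
n = (2.996 / 1.04)² = 2.881² = 8.30.
Round up.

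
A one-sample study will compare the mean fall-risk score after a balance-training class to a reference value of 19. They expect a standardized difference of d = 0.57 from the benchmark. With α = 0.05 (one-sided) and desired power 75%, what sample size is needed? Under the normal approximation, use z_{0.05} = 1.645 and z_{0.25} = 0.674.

n = 17

For a one-sample test: n = ((z_{α} + z_β) / d)².
z_{α} + z_β = 1.645 + 0.674 = 2.319.
n = (2.319 / 0.57)² = 4.068² = 16.55.
Round up.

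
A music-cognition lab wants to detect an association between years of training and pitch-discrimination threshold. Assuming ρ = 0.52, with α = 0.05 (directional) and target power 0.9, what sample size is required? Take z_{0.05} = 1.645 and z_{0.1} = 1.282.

Fisher's z: C = ½·ln((1+r)/(1−r)) = ½·ln(3.1667) = 0.5763.
n = ((z_{α} + z_β)/C)² + 3.
(1.645 + 1.282) / 0.5763 = 2.927 / 0.5763 = 5.079.
n = 5.079² + 3 = 25.80 + 3 = 28.8.
Round up.

n = 29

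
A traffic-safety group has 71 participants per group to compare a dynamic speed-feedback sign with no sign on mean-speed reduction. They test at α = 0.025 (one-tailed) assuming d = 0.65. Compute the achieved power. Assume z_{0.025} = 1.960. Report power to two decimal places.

For two equal groups, power = Φ(d·√(n/2) − z_{α}).
d·√(n/2) = 0.65 × √(71/2) = 0.65 × 5.958 = 3.873.
z_β = 3.873 − 1.960 = 1.913.
Power = Φ(1.913) = 0.972.

power ≈ 0.97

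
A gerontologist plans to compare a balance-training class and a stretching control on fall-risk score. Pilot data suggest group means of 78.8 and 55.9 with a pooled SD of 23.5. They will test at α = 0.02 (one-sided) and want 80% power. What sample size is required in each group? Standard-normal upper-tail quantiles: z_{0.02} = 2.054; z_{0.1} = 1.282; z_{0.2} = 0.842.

Cohen's d = |M₁ − M₂| / SD_pooled = |78.8 − 55.9| / 23.5 = 22.9 / 23.5 = 0.974.
For two independent groups with equal n: n = 2·((z_{α} + z_β) / d)².
z_{α} + z_β = 2.054 + 0.842 = 2.896.
n = 2 × (2.896 / 0.974)² = 2 × 2.973² = 2 × 8.84 = 17.7.
Round up to the next whole participant.

n = 18 per group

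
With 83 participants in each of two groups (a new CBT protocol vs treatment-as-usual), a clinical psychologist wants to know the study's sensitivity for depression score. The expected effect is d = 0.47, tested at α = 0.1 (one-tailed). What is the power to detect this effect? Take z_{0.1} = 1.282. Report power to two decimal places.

For two equal groups, power = Φ(d·√(n/2) − z_{α}).
d·√(n/2) = 0.47 × √(83/2) = 0.47 × 6.442 = 3.028.
z_β = 3.028 − 1.282 = 1.746.
Power = Φ(1.746) = 0.960.

power ≈ 0.96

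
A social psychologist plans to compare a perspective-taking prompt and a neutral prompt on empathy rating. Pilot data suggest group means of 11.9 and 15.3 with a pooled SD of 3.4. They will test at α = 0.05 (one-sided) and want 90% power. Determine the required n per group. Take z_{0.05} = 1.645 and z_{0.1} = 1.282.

Cohen's d = |M₁ − M₂| / SD_pooled = |11.9 − 15.3| / 3.4 = 3.4 / 3.4 = 1.000.
For two independent groups with equal n: n = 2·((z_{α} + z_β) / d)².
z_{α} + z_β = 1.645 + 1.282 = 2.927.
n = 2 × (2.927 / 1.000)² = 2 × 2.927² = 2 × 8.57 = 17.1.
Round up to the next whole participant.

n = 18 per group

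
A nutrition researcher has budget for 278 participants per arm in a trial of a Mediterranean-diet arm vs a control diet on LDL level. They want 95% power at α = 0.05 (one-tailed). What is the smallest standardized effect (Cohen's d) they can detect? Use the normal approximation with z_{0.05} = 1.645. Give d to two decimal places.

d_min ≈ 0.28

For two independent groups of n = 278 each: d_min = (z_{α} + z_β)·√(2/n).
z-sum = 1.645 + 1.645 = 3.290.
d_min = 3.290 × √(2/278) = 3.290 × 0.0848 = 0.279.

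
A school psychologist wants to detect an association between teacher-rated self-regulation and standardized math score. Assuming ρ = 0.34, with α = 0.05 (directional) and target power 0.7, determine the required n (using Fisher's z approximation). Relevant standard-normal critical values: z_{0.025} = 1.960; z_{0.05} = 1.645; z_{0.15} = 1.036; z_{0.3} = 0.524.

Fisher's z: C = ½·ln((1+r)/(1−r)) = ½·ln(2.0303) = 0.3541.
n = ((z_{α} + z_β)/C)² + 3.
(1.645 + 0.524) / 0.3541 = 2.169 / 0.3541 = 6.125.
n = 6.125² + 3 = 37.52 + 3 = 40.5.
Round up.

n = 41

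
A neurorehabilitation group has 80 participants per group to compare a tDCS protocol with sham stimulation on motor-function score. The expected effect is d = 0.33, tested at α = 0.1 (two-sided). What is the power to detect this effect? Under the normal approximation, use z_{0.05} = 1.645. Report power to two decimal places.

For two equal groups, power = Φ(d·√(n/2) − z_{α/2}).
d·√(n/2) = 0.33 × √(80/2) = 0.33 × 6.325 = 2.087.
z_β = 2.087 − 1.645 = 0.442.
Power = Φ(0.442) = 0.671.

power ≈ 0.67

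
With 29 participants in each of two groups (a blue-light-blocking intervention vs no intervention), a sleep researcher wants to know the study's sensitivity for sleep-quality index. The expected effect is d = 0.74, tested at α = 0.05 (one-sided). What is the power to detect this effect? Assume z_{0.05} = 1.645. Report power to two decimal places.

For two equal groups, power = Φ(d·√(n/2) − z_{α}).
d·√(n/2) = 0.74 × √(29/2) = 0.74 × 3.808 = 2.818.
z_β = 2.818 − 1.645 = 1.173.
Power = Φ(1.173) = 0.880.

power ≈ 0.88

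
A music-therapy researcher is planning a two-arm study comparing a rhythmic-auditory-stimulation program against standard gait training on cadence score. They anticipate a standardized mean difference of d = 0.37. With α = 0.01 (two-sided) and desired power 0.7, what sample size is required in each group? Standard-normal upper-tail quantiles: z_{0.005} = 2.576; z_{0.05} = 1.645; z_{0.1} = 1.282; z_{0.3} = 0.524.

n = 141 per group

For two independent groups with equal n: n = 2·((z_{α/2} + z_β) / d)².
z_{α/2} + z_β = 2.576 + 0.524 = 3.100.
n = 2 × (3.100 / 0.37)² = 2 × 8.378² = 2 × 70.20 = 140.4.
Round up to the next whole participant.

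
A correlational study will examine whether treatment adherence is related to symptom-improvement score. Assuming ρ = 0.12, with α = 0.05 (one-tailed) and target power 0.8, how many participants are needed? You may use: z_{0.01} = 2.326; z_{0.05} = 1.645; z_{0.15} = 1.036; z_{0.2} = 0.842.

Fisher's z: C = ½·ln((1+r)/(1−r)) = ½·ln(1.2727) = 0.1206.
n = ((z_{α} + z_β)/C)² + 3.
(1.645 + 0.842) / 0.1206 = 2.487 / 0.1206 = 20.622.
n = 20.622² + 3 = 425.26 + 3 = 428.3.
Round up.

n = 429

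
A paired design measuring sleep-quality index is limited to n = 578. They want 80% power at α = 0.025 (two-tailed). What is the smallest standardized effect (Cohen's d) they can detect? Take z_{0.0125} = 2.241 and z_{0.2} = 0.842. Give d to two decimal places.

For a single sample (or paired design) of n = 578: d_min = (z_{α/2} + z_β)/√n.
z-sum = 2.241 + 0.842 = 3.083.
d_min = 3.083 / √578 = 3.083 / 24.042 = 0.128.

d_min ≈ 0.13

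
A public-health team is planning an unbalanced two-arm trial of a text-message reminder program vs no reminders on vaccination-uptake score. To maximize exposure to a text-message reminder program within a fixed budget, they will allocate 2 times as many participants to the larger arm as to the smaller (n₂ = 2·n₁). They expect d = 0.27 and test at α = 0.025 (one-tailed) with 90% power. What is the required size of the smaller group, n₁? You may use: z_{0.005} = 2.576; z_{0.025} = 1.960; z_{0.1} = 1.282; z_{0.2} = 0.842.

With allocation ratio k = n₂/n₁ = 2, Var(x̄₁−x̄₂) = σ²(1/n₁ + 1/(k·n₁)) = σ²·(k+1)/(k·n₁).
So n₁ = (1 + 1/k)·((z_{α} + z_β)/d)² = 1.500 × (3.242/0.27)².
n₁ = 1.500 × 144.18 = 216.3.
Round up: n₁ = 217, giving n₂ = 2 × 217 = 434.

n₁ = 217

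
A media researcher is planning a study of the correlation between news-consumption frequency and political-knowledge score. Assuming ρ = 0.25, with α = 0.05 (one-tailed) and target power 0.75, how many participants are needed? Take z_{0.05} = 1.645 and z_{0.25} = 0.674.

n = 86

Fisher's z: C = ½·ln((1+r)/(1−r)) = ½·ln(1.6667) = 0.2554.
n = ((z_{α} + z_β)/C)² + 3.
(1.645 + 0.674) / 0.2554 = 2.319 / 0.2554 = 9.080.
n = 9.080² + 3 = 82.44 + 3 = 85.4.
Round up.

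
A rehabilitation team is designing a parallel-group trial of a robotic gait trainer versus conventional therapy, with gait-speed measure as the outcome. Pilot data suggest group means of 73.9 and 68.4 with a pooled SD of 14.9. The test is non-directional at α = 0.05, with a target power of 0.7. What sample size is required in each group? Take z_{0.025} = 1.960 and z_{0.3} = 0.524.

Cohen's d = |M₁ − M₂| / SD_pooled = |73.9 − 68.4| / 14.9 = 5.5 / 14.9 = 0.369.
For two independent groups with equal n: n = 2·((z_{α/2} + z_β) / d)².
z_{α/2} + z_β = 1.960 + 0.524 = 2.484.
n = 2 × (2.484 / 0.369)² = 2 × 6.732² = 2 × 45.32 = 90.6.
Round up to the next whole participant.

n = 91 per group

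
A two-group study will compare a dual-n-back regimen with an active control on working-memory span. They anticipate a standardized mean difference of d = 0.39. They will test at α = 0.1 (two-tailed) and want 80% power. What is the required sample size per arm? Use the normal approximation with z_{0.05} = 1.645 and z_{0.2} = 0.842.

n = 82 per group

For two independent groups with equal n: n = 2·((z_{α/2} + z_β) / d)².
z_{α/2} + z_β = 1.645 + 0.842 = 2.487.
n = 2 × (2.487 / 0.39)² = 2 × 6.377² = 2 × 40.67 = 81.3.
Round up to the next whole participant.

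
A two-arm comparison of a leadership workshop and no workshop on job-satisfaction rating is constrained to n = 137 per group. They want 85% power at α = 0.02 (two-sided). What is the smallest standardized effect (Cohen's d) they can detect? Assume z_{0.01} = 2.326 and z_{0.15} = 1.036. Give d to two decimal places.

d_min ≈ 0.41

For two independent groups of n = 137 each: d_min = (z_{α/2} + z_β)·√(2/n).
z-sum = 2.326 + 1.036 = 3.362.
d_min = 3.362 × √(2/137) = 3.362 × 0.1208 = 0.406.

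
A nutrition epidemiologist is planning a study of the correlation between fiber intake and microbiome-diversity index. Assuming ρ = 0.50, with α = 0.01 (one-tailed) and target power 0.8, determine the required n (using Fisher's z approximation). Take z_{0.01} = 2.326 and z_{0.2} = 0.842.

Fisher's z: C = ½·ln((1+r)/(1−r)) = ½·ln(3.0000) = 0.5493.
n = ((z_{α} + z_β)/C)² + 3.
(2.326 + 0.842) / 0.5493 = 3.168 / 0.5493 = 5.767.
n = 5.767² + 3 = 33.26 + 3 = 36.3.
Round up.

n = 37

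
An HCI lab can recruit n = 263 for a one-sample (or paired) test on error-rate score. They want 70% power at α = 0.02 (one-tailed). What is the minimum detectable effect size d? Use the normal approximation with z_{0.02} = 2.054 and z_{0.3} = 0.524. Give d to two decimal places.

For a single sample (or paired design) of n = 263: d_min = (z_{α} + z_β)/√n.
z-sum = 2.054 + 0.524 = 2.578.
d_min = 2.578 / √263 = 2.578 / 16.217 = 0.159.

d_min ≈ 0.16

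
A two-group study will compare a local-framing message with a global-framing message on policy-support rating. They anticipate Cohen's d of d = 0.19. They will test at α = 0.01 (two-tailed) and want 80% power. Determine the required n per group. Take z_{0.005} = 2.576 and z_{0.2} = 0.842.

For two independent groups with equal n: n = 2·((z_{α/2} + z_β) / d)².
z_{α/2} + z_β = 2.576 + 0.842 = 3.418.
n = 2 × (3.418 / 0.19)² = 2 × 17.989² = 2 × 323.62 = 647.2.
Round up to the next whole participant.

n = 648 per group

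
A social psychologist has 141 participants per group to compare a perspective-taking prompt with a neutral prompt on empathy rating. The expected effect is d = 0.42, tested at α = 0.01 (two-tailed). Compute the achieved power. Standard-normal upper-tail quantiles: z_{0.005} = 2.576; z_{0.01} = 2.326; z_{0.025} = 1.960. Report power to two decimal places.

power ≈ 0.83

For two equal groups, power = Φ(d·√(n/2) − z_{α/2}).
d·√(n/2) = 0.42 × √(141/2) = 0.42 × 8.396 = 3.526.
z_β = 3.526 − 2.576 = 0.950.
Power = Φ(0.950) = 0.829.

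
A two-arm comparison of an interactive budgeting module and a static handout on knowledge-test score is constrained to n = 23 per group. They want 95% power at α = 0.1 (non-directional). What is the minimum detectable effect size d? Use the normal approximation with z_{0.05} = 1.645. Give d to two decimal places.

For two independent groups of n = 23 each: d_min = (z_{α/2} + z_β)·√(2/n).
z-sum = 1.645 + 1.645 = 3.290.
d_min = 3.290 × √(2/23) = 3.290 × 0.2949 = 0.970.

d_min ≈ 0.97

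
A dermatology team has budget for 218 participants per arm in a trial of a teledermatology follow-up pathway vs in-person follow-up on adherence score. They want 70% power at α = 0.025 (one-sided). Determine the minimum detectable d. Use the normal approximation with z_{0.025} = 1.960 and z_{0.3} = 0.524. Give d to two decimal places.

For two independent groups of n = 218 each: d_min = (z_{α} + z_β)·√(2/n).
z-sum = 1.960 + 0.524 = 2.484.
d_min = 2.484 × √(2/218) = 2.484 × 0.0958 = 0.238.

d_min ≈ 0.24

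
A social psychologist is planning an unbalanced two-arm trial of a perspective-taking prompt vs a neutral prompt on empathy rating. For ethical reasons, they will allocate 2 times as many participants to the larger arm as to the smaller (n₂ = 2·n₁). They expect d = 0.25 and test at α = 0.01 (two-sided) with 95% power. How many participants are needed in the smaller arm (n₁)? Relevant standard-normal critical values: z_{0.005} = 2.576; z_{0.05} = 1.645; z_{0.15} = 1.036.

n₁ = 428

With allocation ratio k = n₂/n₁ = 2, Var(x̄₁−x̄₂) = σ²(1/n₁ + 1/(k·n₁)) = σ²·(k+1)/(k·n₁).
So n₁ = (1 + 1/k)·((z_{α/2} + z_β)/d)² = 1.500 × (4.221/0.25)².
n₁ = 1.500 × 285.07 = 427.6.
Round up: n₁ = 428, giving n₂ = 2 × 428 = 856.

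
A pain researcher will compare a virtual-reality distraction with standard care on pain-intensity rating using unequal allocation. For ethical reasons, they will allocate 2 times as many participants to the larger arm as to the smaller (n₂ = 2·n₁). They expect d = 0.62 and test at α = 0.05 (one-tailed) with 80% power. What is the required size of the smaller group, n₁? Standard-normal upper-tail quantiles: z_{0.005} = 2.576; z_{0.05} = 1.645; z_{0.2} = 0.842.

With allocation ratio k = n₂/n₁ = 2, Var(x̄₁−x̄₂) = σ²(1/n₁ + 1/(k·n₁)) = σ²·(k+1)/(k·n₁).
So n₁ = (1 + 1/k)·((z_{α} + z_β)/d)² = 1.500 × (2.487/0.62)².
n₁ = 1.500 × 16.09 = 24.1.
Round up: n₁ = 25, giving n₂ = 2 × 25 = 50.

n₁ = 25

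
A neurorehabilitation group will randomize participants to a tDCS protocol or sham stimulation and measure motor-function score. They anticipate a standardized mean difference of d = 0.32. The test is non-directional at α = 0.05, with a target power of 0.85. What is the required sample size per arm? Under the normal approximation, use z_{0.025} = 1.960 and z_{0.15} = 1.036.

For two independent groups with equal n: n = 2·((z_{α/2} + z_β) / d)².
z_{α/2} + z_β = 1.960 + 1.036 = 2.996.
n = 2 × (2.996 / 0.32)² = 2 × 9.362² = 2 × 87.66 = 175.3.
Round up to the next whole participant.

n = 176 per group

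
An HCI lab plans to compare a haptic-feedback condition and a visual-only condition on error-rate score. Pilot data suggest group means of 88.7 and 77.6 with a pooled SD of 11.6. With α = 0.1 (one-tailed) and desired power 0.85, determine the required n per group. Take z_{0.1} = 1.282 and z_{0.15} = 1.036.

n = 12 per group

Cohen's d = |M₁ − M₂| / SD_pooled = |88.7 − 77.6| / 11.6 = 11.1 / 11.6 = 0.957.
For two independent groups with equal n: n = 2·((z_{α} + z_β) / d)².
z_{α} + z_β = 1.282 + 1.036 = 2.318.
n = 2 × (2.318 / 0.957)² = 2 × 2.422² = 2 × 5.87 = 11.7.
Round up to the next whole participant.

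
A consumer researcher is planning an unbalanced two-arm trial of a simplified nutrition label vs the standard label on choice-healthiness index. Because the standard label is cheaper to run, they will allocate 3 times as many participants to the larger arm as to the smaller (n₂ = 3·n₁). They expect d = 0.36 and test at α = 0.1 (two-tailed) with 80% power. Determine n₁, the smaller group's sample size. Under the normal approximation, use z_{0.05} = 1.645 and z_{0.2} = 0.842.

n₁ = 64

With allocation ratio k = n₂/n₁ = 3, Var(x̄₁−x̄₂) = σ²(1/n₁ + 1/(k·n₁)) = σ²·(k+1)/(k·n₁).
So n₁ = (1 + 1/k)·((z_{α/2} + z_β)/d)² = 1.333 × (2.487/0.36)².
n₁ = 1.333 × 47.73 = 63.6.
Round up: n₁ = 64, giving n₂ = 3 × 64 = 192.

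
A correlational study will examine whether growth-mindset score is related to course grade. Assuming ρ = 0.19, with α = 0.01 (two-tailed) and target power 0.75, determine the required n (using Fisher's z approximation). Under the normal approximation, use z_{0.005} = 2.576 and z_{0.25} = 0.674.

Fisher's z: C = ½·ln((1+r)/(1−r)) = ½·ln(1.4691) = 0.1923.
n = ((z_{α/2} + z_β)/C)² + 3.
(2.576 + 0.674) / 0.1923 = 3.250 / 0.1923 = 16.901.
n = 16.901² + 3 = 285.63 + 3 = 288.6.
Round up.

n = 289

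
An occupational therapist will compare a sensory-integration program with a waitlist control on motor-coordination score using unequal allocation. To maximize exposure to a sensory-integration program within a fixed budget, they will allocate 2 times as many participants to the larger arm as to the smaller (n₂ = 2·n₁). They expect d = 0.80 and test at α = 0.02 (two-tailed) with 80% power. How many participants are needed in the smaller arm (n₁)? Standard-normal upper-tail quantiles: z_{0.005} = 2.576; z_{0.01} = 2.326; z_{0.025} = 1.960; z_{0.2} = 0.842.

With allocation ratio k = n₂/n₁ = 2, Var(x̄₁−x̄₂) = σ²(1/n₁ + 1/(k·n₁)) = σ²·(k+1)/(k·n₁).
So n₁ = (1 + 1/k)·((z_{α/2} + z_β)/d)² = 1.500 × (3.168/0.80)².
n₁ = 1.500 × 15.68 = 23.5.
Round up: n₁ = 24, giving n₂ = 2 × 24 = 48.

n₁ = 24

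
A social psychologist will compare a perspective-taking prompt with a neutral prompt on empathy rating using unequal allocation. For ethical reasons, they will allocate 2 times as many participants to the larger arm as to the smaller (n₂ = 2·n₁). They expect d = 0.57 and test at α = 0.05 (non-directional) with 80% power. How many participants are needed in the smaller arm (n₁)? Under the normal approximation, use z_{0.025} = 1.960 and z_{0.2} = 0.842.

n₁ = 37

With allocation ratio k = n₂/n₁ = 2, Var(x̄₁−x̄₂) = σ²(1/n₁ + 1/(k·n₁)) = σ²·(k+1)/(k·n₁).
So n₁ = (1 + 1/k)·((z_{α/2} + z_β)/d)² = 1.500 × (2.802/0.57)².
n₁ = 1.500 × 24.16 = 36.2.
Round up: n₁ = 37, giving n₂ = 2 × 37 = 74.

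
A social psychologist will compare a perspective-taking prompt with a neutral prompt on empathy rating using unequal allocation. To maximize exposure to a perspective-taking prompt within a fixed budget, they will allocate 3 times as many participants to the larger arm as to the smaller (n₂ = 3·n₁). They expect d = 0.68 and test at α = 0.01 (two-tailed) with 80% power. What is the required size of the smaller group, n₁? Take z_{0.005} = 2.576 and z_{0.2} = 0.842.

With allocation ratio k = n₂/n₁ = 3, Var(x̄₁−x̄₂) = σ²(1/n₁ + 1/(k·n₁)) = σ²·(k+1)/(k·n₁).
So n₁ = (1 + 1/k)·((z_{α/2} + z_β)/d)² = 1.333 × (3.418/0.68)².
n₁ = 1.333 × 25.27 = 33.7.
Round up: n₁ = 34, giving n₂ = 3 × 34 = 102.

n₁ = 34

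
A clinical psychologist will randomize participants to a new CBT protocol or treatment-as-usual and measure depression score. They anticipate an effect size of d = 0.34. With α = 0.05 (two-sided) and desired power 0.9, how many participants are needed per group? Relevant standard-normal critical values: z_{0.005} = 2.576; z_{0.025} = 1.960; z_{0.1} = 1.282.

For two independent groups with equal n: n = 2·((z_{α/2} + z_β) / d)².
z_{α/2} + z_β = 1.960 + 1.282 = 3.242.
n = 2 × (3.242 / 0.34)² = 2 × 9.535² = 2 × 90.92 = 181.8.
Round up to the next whole participant.

n = 182 per group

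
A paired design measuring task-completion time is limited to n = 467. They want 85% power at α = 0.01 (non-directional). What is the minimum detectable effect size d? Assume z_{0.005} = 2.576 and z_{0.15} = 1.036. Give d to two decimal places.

For a single sample (or paired design) of n = 467: d_min = (z_{α/2} + z_β)/√n.
z-sum = 2.576 + 1.036 = 3.612.
d_min = 3.612 / √467 = 3.612 / 21.610 = 0.167.

d_min ≈ 0.17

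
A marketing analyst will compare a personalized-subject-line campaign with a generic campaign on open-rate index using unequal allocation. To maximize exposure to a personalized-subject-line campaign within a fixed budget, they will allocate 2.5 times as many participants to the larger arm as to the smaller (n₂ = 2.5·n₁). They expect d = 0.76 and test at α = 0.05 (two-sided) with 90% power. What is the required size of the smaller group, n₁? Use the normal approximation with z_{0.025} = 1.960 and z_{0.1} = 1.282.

With allocation ratio k = n₂/n₁ = 2.5, Var(x̄₁−x̄₂) = σ²(1/n₁ + 1/(k·n₁)) = σ²·(k+1)/(k·n₁).
So n₁ = (1 + 1/k)·((z_{α/2} + z_β)/d)² = 1.400 × (3.242/0.76)².
n₁ = 1.400 × 18.20 = 25.5.
Round up: n₁ = 26, giving n₂ = 2.5 × 26 = 65.

n₁ = 26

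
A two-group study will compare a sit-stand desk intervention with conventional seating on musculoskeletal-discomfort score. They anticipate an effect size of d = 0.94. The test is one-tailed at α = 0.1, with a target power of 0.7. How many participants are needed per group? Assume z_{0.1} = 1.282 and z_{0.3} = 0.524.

n = 8 per group

For two independent groups with equal n: n = 2·((z_{α} + z_β) / d)².
z_{α} + z_β = 1.282 + 0.524 = 1.806.
n = 2 × (1.806 / 0.94)² = 2 × 1.921² = 2 × 3.69 = 7.4.
Round up to the next whole participant.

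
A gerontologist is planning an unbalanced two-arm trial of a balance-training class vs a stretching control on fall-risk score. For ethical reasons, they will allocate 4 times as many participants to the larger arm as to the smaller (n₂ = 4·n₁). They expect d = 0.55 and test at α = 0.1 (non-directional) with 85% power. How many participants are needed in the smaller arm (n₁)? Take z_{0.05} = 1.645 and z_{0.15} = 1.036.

n₁ = 30

With allocation ratio k = n₂/n₁ = 4, Var(x̄₁−x̄₂) = σ²(1/n₁ + 1/(k·n₁)) = σ²·(k+1)/(k·n₁).
So n₁ = (1 + 1/k)·((z_{α/2} + z_β)/d)² = 1.250 × (2.681/0.55)².
n₁ = 1.250 × 23.76 = 29.7.
Round up: n₁ = 30, giving n₂ = 4 × 30 = 120.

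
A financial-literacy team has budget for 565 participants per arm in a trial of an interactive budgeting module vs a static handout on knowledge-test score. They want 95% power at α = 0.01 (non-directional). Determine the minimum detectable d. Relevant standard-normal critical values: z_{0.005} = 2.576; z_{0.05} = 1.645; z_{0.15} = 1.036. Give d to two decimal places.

d_min ≈ 0.25

For two independent groups of n = 565 each: d_min = (z_{α/2} + z_β)·√(2/n).
z-sum = 2.576 + 1.645 = 4.221.
d_min = 4.221 × √(2/565) = 4.221 × 0.0595 = 0.251.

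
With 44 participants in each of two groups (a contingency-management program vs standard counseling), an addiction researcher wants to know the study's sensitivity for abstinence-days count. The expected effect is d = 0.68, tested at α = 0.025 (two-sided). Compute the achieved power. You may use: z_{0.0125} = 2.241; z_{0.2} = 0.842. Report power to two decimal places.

power ≈ 0.83

For two equal groups, power = Φ(d·√(n/2) − z_{α/2}).
d·√(n/2) = 0.68 × √(44/2) = 0.68 × 4.690 = 3.189.
z_β = 3.189 − 2.241 = 0.948.
Power = Φ(0.948) = 0.829.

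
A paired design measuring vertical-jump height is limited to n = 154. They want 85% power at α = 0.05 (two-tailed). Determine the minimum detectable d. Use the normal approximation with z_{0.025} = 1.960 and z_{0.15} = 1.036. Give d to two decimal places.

For a single sample (or paired design) of n = 154: d_min = (z_{α/2} + z_β)/√n.
z-sum = 1.960 + 1.036 = 2.996.
d_min = 2.996 / √154 = 2.996 / 12.410 = 0.241.

d_min ≈ 0.24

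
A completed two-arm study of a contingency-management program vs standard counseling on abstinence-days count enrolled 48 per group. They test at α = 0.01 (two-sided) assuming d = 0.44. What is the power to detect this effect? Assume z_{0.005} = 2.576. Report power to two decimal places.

power ≈ 0.34

For two equal groups, power = Φ(d·√(n/2) − z_{α/2}).
d·√(n/2) = 0.44 × √(48/2) = 0.44 × 4.899 = 2.156.
z_β = 2.156 − 2.576 = -0.420.
Power = Φ(-0.420) = 0.337.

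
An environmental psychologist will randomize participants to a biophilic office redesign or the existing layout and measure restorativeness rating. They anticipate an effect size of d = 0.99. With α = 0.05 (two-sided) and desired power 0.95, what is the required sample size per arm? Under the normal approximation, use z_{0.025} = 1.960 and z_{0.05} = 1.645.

n = 27 per group

For two independent groups with equal n: n = 2·((z_{α/2} + z_β) / d)².
z_{α/2} + z_β = 1.960 + 1.645 = 3.605.
n = 2 × (3.605 / 0.99)² = 2 × 3.641² = 2 × 13.26 = 26.5.
Round up to the next whole participant.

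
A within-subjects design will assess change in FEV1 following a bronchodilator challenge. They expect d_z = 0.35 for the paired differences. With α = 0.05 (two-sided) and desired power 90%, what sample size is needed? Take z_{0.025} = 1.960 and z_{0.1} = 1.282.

n = 86 pairs

For a paired (one-sample on differences) test: n = ((z_{α/2} + z_β) / d)².
z_{α/2} + z_β = 1.960 + 1.282 = 3.242.
n = (3.242 / 0.35)² = 9.263² = 85.80.
Round up.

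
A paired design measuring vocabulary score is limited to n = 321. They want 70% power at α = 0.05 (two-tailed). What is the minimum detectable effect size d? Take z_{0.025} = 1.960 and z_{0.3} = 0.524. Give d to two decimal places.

d_min ≈ 0.14

For a single sample (or paired design) of n = 321: d_min = (z_{α/2} + z_β)/√n.
z-sum = 1.960 + 0.524 = 2.484.
d_min = 2.484 / √321 = 2.484 / 17.916 = 0.139.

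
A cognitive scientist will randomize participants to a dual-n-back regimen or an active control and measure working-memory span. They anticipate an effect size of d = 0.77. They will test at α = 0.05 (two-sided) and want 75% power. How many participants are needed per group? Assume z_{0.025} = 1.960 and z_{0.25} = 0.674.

For two independent groups with equal n: n = 2·((z_{α/2} + z_β) / d)².
z_{α/2} + z_β = 1.960 + 0.674 = 2.634.
n = 2 × (2.634 / 0.77)² = 2 × 3.421² = 2 × 11.70 = 23.4.
Round up to the next whole participant.

n = 24 per group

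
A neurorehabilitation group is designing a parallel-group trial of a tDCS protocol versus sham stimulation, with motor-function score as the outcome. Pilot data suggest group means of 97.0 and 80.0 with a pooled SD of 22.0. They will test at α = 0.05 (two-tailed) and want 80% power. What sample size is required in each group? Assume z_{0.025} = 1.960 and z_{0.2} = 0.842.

Cohen's d = |M₁ − M₂| / SD_pooled = |97.0 − 80.0| / 22.0 = 17.0 / 22.0 = 0.773.
For two independent groups with equal n: n = 2·((z_{α/2} + z_β) / d)².
z_{α/2} + z_β = 1.960 + 0.842 = 2.802.
n = 2 × (2.802 / 0.773)² = 2 × 3.625² = 2 × 13.14 = 26.3.
Round up to the next whole participant.

n = 27 per group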